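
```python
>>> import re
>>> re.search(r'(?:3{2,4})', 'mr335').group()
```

This matches 2 to 4 of a literal '3' (non-capturing group).
`search` walks the string left to right and returns the first match it finds.
The match spans [2:4] → '33'.

'33'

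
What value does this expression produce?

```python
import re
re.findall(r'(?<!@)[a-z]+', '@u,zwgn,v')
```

Because the assertion is negative and zero-width, positions next to the forbidden text are skipped.
Scanning left to right: at [3:7] → 'zwgn'; at [8:9] → 'v'.
Since nothing is captured, `findall` lists the 2 matched substrings directly.

['zwgn', 'v']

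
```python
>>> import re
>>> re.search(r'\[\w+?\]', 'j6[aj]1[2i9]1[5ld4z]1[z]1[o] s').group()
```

`search` walks the string left to right and returns the first match it finds.
The match spans [2:6] → '[aj]'.

'[aj]'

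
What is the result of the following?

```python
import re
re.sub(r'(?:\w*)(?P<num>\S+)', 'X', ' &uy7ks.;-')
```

' X'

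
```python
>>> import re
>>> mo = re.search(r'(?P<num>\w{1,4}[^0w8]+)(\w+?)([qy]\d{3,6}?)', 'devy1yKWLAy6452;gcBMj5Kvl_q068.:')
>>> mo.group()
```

'devy1yKWLAy6452;gcBMj5Kvl_q068'

The pattern matches 1 to 4 of a word character, then one or more of any character except [0w8] (captured as 'num'); then one or more of a word character (lazy) (captured); then one of [qy], then 3 to 6 of a digit (lazy) (captured).
`re.search` scans for the first position where the pattern succeeds.
The match spans [0:30] → 'devy1yKWLAy6452;gcBMj5Kvl_q068'.
Captured: group 1 = 'devy1yKWLAy6452;gcBMj5Kvl', group 2 = '_', group 3 = 'q068'.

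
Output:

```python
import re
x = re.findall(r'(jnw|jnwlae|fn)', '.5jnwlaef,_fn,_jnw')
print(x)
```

['jnw', 'fn', 'jnw']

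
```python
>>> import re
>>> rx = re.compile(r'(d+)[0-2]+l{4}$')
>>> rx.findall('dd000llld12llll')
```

['d']

This matches one or more of a literal 'd' (captured); then one or more of a character in [0-2], then exactly 4 of the literal 'l'; then anchored at the end.
Because there's exactly one group, `findall` drops the full match and keeps group 1 from the one hit.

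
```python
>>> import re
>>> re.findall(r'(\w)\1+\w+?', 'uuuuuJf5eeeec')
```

`\1` has to match the exact text group 1 already captured.
`findall` collects group 1 from each match (2 total).

['u', 'e']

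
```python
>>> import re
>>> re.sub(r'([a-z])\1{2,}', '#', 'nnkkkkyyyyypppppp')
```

`\1` is not a pattern — it's the concrete string captured by group 1, re-applied verbatim.
Matches: at [2:6] → 'kkkk'; at [6:11] → 'yyyyy'; at [11:17] → 'pppppp'.
`sub` substitutes '#' at each match site.

'nn###'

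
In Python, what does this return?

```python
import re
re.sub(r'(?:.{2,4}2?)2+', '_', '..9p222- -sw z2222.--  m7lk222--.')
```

'_- -_.--  _--.'

This matches 2 to 4 of any character, then optionally a literal '2' (non-capturing group); then one or more of a literal '2'.
Matches: at [0:7] → '..9p222'; at [10:18] → 'sw z2222'; at [23:30] → 'm7lk222'.
`sub` substitutes '_' at each match site.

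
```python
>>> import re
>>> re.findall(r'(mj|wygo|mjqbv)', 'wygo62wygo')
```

Matches: at [0:4] match 'wygo', group 1 = 'wygo'; at [6:10] match 'wygo', group 1 = 'wygo'.
One capturing group, so `findall` returns just the captured substring from each match — 2 in all.

['wygo', 'wygo']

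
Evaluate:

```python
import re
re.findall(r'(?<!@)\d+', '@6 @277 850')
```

['77', '850']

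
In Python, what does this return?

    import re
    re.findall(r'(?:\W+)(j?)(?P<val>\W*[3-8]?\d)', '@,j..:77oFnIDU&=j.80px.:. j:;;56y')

[('j', '..:77'), ('j', '.80'), ('j', ':;;56')]

`findall` packs the 2 group values into a tuple for every match.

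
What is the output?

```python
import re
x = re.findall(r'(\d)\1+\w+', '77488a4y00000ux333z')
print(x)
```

['7']

`\1` has to match the exact text group 1 already captured.
Scanning left to right: at [0:19] match '77488a4y00000ux333z', group 1 = '7'.
One capturing group, so `findall` returns just the captured substring from the one match — 1 in all.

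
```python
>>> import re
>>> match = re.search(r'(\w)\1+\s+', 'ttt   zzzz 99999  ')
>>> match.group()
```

The backreference `\1` re-matches whatever the first group consumed, character for character.
Unlike `match`, `search` isn't anchored — it looks for the pattern anywhere in the string.
The match spans [0:6] → 'ttt   '.
Captured: group 1 = 't'.

'ttt   '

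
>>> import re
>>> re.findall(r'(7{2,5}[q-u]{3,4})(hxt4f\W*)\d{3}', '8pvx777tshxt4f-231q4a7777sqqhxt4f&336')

The pattern matches 2 to 5 of the literal '7', then 3 to 4 of a character in [q-u] (captured); then the literal 'hx', then the literal 't4f', then zero or more of a non-word character (captured); then exactly 3 of a digit.
Walking the string: at [21:37] match '7777sqqhxt4f&336', groups = ('7777sqq', 'hxt4f&').
`findall` packs the 2 group values into a tuple for every match.

[('7777sqq', 'hxt4f&')]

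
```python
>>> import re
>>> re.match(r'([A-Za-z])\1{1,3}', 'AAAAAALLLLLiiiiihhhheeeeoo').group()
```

`match` is anchored at position 0; if the pattern doesn't fit there, it returns None.
The match spans [0:4] → 'AAAA'.

'AAAA'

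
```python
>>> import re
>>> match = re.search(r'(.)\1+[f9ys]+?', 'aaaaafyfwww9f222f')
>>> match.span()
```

(0, 6)

The backreference `\1` re-matches whatever the first group consumed, character for character.
The match spans [0:6] → 'aaaaaf'.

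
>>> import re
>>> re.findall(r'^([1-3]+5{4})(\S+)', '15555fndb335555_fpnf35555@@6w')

Pattern: anchored at the start of the string; then one or more of a character in [1-3], then exactly 4 of a literal '5' (captured); then one or more of a non-whitespace character (captured).
Matches: at [0:29] match '15555fndb335555_fpnf35555@@6w', groups = ('15555', 'fndb335555_fpnf35555@@6w').
2 groups means the one result is a tuple of 2 captured strings — 1 here.

[('15555', 'fndb335555_fpnf35555@@6w')]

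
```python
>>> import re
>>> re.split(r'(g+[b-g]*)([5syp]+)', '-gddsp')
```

['-', 'gdd', 'sp', '']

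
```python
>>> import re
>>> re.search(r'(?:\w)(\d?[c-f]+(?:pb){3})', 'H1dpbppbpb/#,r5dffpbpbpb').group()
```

'r5dffpbpbpb'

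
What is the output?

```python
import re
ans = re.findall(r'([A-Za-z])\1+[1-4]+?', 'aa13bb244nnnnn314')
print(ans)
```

A backreference is literal: `\1` must see the identical characters the first group matched.
Walking the string: at [0:3] match 'aa1', group 1 = 'a'; at [4:7] match 'bb2', group 1 = 'b'; at [9:15] match 'nnnnn3', group 1 = 'n'.
With a single group, `findall` returns only what that group captured — 3 items.

['a', 'b', 'n']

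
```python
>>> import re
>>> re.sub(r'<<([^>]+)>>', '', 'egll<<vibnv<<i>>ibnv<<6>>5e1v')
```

'egllibnv5e1v'

`sub` substitutes '' at each match site.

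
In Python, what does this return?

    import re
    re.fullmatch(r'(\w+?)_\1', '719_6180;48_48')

`re.fullmatch` requires the pattern to consume the entire string.
Here there's no way to consume every character, so the call returns None.

None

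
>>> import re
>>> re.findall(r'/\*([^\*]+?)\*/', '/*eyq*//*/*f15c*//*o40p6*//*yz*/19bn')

['eyq', 'f15c', 'o40p6', 'yz']

Because there's exactly one group, `findall` drops the full match and keeps group 1 from each hit.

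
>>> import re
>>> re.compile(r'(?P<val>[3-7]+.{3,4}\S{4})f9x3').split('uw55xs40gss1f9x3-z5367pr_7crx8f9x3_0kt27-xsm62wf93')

Pattern: one or more of a character in [3-7], then 3 to 4 of any character, then exactly 4 of a non-whitespace character (captured as 'val'); then the literal 'f9', then the literal 'x3'.
Matches to split on: at [2:16] → '55xs40gss1f9x3'; at [18:34] → '5367pr_7crx8f9x3'.
The group in the pattern means `split` returns the separators' captures alongside the pieces.

['uw', '55xs40gss1', '-z', '5367pr_7crx8', '_0kt27-xsm62wf93']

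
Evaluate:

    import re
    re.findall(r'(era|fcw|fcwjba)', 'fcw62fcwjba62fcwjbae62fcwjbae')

['fcw', 'fcw', 'fcw', 'fcw']

The regex engine tests alternatives in the order written; an earlier branch that matches wins even if a later one would match more.
Scanning left to right: at [0:3] match 'fcw', group 1 = 'fcw'; at [5:8] match 'fcw', group 1 = 'fcw'; at [13:16] match 'fcw', group 1 = 'fcw'; at [22:25] match 'fcw', group 1 = 'fcw'.
Because there's exactly one group, `findall` drops the full match and keeps group 1 from each hit.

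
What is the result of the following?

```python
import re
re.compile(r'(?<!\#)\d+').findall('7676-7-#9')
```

['7676', '7']

The negative lookahead/lookbehind blocks any match where the forbidden context is present.
Since nothing is captured, `findall` lists the 2 matched substrings directly.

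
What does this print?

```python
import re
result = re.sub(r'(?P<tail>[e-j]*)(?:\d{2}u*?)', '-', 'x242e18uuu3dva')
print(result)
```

x-2-uuu3dva

Pattern: zero or more of a character in [e-j] (captured as 'tail'); then exactly 2 of a digit, then zero or more of a literal 'u' (lazy) (non-capturing group).
A non-greedy quantifier consumes as few characters as it can — just enough that the remainder of the pattern still matches from where it stops; whatever follows it matches normally.
Matches: at [1:3] → '24'; at [4:7] → 'e18'.
`sub` substitutes '-' at each match site.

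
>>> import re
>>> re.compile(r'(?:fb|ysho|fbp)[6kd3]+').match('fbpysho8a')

`re.match` won't scan ahead — the pattern has to work from the very first character.
Here the string doesn't start with a match, so the call returns None.

None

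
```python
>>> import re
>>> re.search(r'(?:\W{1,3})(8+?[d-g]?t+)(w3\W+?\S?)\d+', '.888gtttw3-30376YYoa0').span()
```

(0, 16)

The match spans [0:16] → '.888gtttw3-30376'.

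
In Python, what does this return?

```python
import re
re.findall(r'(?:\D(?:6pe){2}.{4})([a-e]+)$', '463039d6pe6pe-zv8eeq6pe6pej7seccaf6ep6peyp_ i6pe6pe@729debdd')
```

['debdd']

The pattern matches a non-digit, then the literal '6pe' repeated 2 times, then exactly 4 of any character (non-capturing group); then one or more of a character in [a-e] (captured); then anchored at the end.
Because there's exactly one group, `findall` drops the full match and keeps group 1 from the one hit.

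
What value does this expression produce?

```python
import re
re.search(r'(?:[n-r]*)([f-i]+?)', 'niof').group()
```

The pattern matches zero or more of a character in [n-r] (non-capturing group); then one or more of a character in [f-i] (lazy) (captured).
`search` walks the string left to right and returns the first match it finds.
The match spans [0:2] → 'ni'.
Captured: group 1 = 'i'.

'ni'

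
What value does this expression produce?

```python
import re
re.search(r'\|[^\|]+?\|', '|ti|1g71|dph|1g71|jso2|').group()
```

'|ti|'

Unlike `match`, `search` isn't anchored — it looks for the pattern anywhere in the string.
The match spans [0:4] → '|ti|'.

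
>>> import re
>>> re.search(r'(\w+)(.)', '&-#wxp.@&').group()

Pattern: one or more of a word character (captured); then any character (captured).
`search` walks the string left to right and returns the first match it finds.
The match spans [3:7] → 'wxp.'.
Captured: group 1 = 'wxp', group 2 = '.'.

'wxp.'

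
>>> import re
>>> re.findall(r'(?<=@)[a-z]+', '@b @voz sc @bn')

['b', 'voz', 'bn']

Lookahead/lookbehind check context without consuming it, so the matched span excludes the asserted characters.
Walking the string: at [1:2] → 'b'; at [4:7] → 'voz'; at [12:14] → 'bn'.
`findall` yields the raw match text (3 of them) because the pattern has no groups.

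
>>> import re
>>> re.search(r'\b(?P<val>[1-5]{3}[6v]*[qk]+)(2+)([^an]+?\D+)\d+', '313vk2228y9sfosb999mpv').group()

The pattern matches a word boundary (`\b`, zero-width); then exactly 3 of a character in [1-5], then zero or more of one of [6v], then one or more of one of [qk] (captured as 'val'); then one or more of a literal '2' (captured); then one or more of any character except [an] (lazy), then one or more of a non-digit (captured); then one or more of a digit.
A `+?`/`*?`/`{m,n}?` starts at its minimum and grows only as far as needed for what follows to match.
`re.search` tries every starting position until one works.
The match spans [0:11] → '313vk2228y9'.
Captured: group 1 = '313vk', group 2 = '222', group 3 = '8y'.

'313vk2228y9'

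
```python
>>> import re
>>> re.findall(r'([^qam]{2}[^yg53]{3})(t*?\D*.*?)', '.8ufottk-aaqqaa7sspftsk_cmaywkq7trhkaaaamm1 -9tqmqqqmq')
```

Pattern: exactly 2 of any character except [qam], then exactly 3 of any character except [yg53] (captured); then zero or more of a literal 't' (lazy), then zero or more of a non-digit, then zero or more of any character (lazy) (captured).
Because the quantifier is non-greedy, it stops expanding at the earliest point where the rest of the pattern can succeed.
Scanning left to right: at [0:15] match '.8ufottk-aaqqaa', groups = ('.8ufo', 'ttk-aaqqaa'); at [15:31] match '7sspftsk_cmaywkq', groups = ('7sspf', 'tsk_cmaywkq'); at [31:42] match '7trhkaaaamm', groups = ('7trhk', 'aaaamm'); at [42:54] match '1 -9tqmqqqmq', groups = ('1 -9t', 'qmqqqmq').
Multiple groups make `findall` return tuples — one 2-tuple for each match.

[('.8ufo', 'ttk-aaqqaa'), ('7sspf', 'tsk_cmaywkq'), ('7trhk', 'aaaamm'), ('1 -9t', 'qmqqqmq')]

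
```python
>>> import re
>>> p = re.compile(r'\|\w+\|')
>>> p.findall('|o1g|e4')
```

`findall` yields the raw match text (1 of them) because the pattern has no groups.

['|o1g|']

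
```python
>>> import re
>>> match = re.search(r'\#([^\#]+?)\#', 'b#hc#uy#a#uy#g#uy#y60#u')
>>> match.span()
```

(1, 5)

`re.search` tries every starting position until one works.
The match spans [1:5] → '#hc#'.
Captured: group 1 = 'hc'.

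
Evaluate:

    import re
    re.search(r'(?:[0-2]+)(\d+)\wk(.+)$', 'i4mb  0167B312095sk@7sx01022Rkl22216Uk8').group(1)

'95'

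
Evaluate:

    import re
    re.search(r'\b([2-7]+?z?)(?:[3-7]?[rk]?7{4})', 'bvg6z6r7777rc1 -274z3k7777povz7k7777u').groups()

('274z',)

Pattern: a word boundary (`\b`, zero-width); then one or more of a character in [2-7] (lazy), then optionally the literal 'z' (captured); then optionally a character in [3-7], then optionally one of [rk], then exactly 4 of the literal '7' (non-capturing group).
`re.search` scans for the first position where the pattern succeeds.
The match spans [16:26] → '274z3k7777'.
Captured: group 1 = '274z'.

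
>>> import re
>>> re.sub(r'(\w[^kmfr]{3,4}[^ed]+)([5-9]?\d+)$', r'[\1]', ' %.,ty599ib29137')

Pattern: a word character, then 3 to 4 of any character except [kmfr], then one or more of any character except [ed] (captured); then optionally a character in [5-9], then one or more of a digit (captured); then anchored at the end.
Matches: at [4:16] → 'ty599ib29137'.
The replacement refers to a captured group, so each match is rewritten using its own captured text.

' %.,[ty599ib2913]'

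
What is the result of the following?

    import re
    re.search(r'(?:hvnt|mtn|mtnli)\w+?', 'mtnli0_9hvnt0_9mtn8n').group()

'mtnl'

Branches in `(...|...)` are attempted left-to-right; the first branch that allows the whole pattern to succeed is taken.
Unlike `match`, `search` isn't anchored — it looks for the pattern anywhere in the string.
The match spans [0:4] → 'mtnl'.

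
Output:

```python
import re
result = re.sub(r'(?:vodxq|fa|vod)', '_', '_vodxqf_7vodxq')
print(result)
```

Alternation isn't longest-match — the leftmost alternative that fits at this position is chosen.
Every occurrence is swapped for '_'.

__f_7_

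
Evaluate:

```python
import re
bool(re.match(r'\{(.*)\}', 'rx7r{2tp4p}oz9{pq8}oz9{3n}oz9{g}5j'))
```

`re.match` only tries the pattern at the start of the string.
Here position 0 doesn't satisfy it, so the call returns None, and `bool(None)` is False.

False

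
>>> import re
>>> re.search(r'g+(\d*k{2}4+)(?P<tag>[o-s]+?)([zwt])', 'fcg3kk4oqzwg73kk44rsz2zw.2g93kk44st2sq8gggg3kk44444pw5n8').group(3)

This matches one or more of a literal 'g'; then zero or more of a digit, then exactly 2 of the literal 'k', then one or more of the literal '4' (captured); then one or more of a character in [o-s] (lazy) (captured as 'tag'); then one of [zwt] (captured).
`re.search` tries every starting position until one works.
The match spans [2:10] → 'g3kk4oqz'.
Captured: group 1 = '3kk4', group 2 = 'oq', group 3 = 'z'.

'z'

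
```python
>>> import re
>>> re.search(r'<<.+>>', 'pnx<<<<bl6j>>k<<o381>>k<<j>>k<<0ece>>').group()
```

The match spans [3:37] → '<<<<bl6j>>k<<o381>>k<<j>>k<<0ece>>'.

'<<<<bl6j>>k<<o381>>k<<j>>k<<0ece>>'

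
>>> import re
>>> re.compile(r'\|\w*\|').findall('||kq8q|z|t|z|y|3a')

['||', '|z|', '|z|']

Scanning left to right: at [0:2] → '||'; at [6:9] → '|z|'; at [10:13] → '|z|'.
No capturing groups, so `findall` returns the 3 full match strings.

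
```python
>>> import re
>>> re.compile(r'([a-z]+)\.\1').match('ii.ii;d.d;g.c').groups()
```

('ii',)

The match spans [0:5] → 'ii.ii'.
Captured: group 1 = 'ii'.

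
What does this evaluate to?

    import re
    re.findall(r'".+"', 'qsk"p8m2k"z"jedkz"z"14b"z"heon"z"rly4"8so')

['"p8m2k"z"jedkz"z"14b"z"heon"z"rly4"']

Matches: at [3:38] → '"p8m2k"z"jedkz"z"14b"z"heon"z"rly4"'.
`findall` yields the raw match text (1 of them) because the pattern has no groups.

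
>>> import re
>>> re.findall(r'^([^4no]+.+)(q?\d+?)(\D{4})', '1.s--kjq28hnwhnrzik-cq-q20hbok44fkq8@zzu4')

Pattern: anchored at the start of the string; then one or more of any character except [4no], then one or more of any character (captured); then optionally the literal 'q', then one or more of a digit (lazy) (captured); then exactly 4 of a non-digit (captured).
Matches: at [0:40] match '1.s--kjq28hnwhnrzik-cq-q20hbok44fkq8@zzu', groups = ('1.s--kjq28hnwhnrzik-cq-q20hbok44fkq', '8', '@zzu').
Multiple groups make `findall` return tuples — one 3-tuple for the one match.

[('1.s--kjq28hnwhnrzik-cq-q20hbok44fkq', '8', '@zzu')]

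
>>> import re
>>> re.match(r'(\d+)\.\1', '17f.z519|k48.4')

`re.match` only tries the pattern at the start of the string.
Here position 0 doesn't satisfy it, so the call returns None.

None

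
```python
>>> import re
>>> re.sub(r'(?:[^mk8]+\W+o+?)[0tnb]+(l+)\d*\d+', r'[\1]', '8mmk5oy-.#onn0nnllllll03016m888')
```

'8mmk[llllll]m888'

Pattern: one or more of any character except [mk8], then one or more of a non-word character, then one or more of the literal 'o' (lazy) (non-capturing group); then one or more of one of [0tnb]; then one or more of a literal 'l' (captured); then zero or more of a digit, then one or more of a digit.
Matches: at [4:27] → '5oy-.#onn0nnllllll03016'.
`\1` in the replacement pulls in group 1's text for each match.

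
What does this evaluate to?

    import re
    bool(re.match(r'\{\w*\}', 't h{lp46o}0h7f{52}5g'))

With `match`, the pattern is implicitly anchored at the beginning.
Here position 0 doesn't satisfy it, so the call returns None, and `bool(None)` is False.

False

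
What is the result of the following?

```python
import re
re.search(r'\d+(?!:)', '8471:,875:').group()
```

'847'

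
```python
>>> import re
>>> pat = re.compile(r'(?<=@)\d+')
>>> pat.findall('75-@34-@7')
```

The `(?=…)`/`(?<=…)` assertion just peeks at neighbouring text; it doesn't advance the match position.
Since nothing is captured, `findall` lists the 2 matched substrings directly.

['34', '7']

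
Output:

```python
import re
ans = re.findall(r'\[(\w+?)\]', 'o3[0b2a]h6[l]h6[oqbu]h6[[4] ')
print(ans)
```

`findall` collects group 1 from each match (4 total).

['0b2a', 'l', 'oqbu', '4']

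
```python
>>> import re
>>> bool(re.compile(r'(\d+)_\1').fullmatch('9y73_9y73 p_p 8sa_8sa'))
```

False

A backreference is literal: `\1` must see the identical characters the first group matched.
For `fullmatch`, every character of the input must be accounted for by the pattern.
Here there's no way to consume every character, so the call returns None, and `bool(None)` is False.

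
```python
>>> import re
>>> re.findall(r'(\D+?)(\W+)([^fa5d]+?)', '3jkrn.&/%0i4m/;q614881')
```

This matches one or more of a non-digit (lazy) (captured); then one or more of a non-word character (captured); then one or more of any character except [fa5d] (lazy) (captured).
Scanning left to right: at [1:10] match 'jkrn.&/%0', groups = ('jkrn', '.&/%', '0'); at [12:16] match 'm/;q', groups = ('m', '/;', 'q').
3 groups means each result is a tuple of 3 captured strings — 2 here.

[('jkrn', '.&/%', '0'), ('m', '/;', 'q')]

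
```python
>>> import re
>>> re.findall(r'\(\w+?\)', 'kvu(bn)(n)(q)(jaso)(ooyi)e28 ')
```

['(bn)', '(n)', '(q)', '(jaso)', '(ooyi)']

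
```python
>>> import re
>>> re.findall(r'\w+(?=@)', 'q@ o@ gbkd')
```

['q', 'o']

The `(?=…)`/`(?<=…)` assertion just peeks at neighbouring text; it doesn't advance the match position.
`findall` yields the raw match text (2 of them) because the pattern has no groups.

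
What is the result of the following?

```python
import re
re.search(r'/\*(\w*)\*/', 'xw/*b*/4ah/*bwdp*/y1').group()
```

'/*b*/'

Unlike `match`, `search` isn't anchored — it looks for the pattern anywhere in the string.
The match spans [2:7] → '/*b*/'.
Captured: group 1 = 'b'.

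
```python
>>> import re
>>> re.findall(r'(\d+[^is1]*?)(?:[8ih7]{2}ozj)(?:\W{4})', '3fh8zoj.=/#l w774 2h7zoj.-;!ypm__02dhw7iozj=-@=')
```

['3fh8zoj.=/#l w774 2h7zoj.-;!ypm__02dhw']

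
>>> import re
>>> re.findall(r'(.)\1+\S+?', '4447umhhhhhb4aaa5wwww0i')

`\1` has to match the exact text group 1 already captured.
Because there's exactly one group, `findall` drops the full match and keeps group 1 from each hit.

['4', 'h', 'a', 'w']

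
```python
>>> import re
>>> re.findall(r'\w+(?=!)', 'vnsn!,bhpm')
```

['vnsn']

The `(?=…)`/`(?<=…)` assertion just peeks at neighbouring text; it doesn't advance the match position.
Scanning left to right: at [0:4] → 'vnsn'.
Since nothing is captured, `findall` lists the 1 matched substring directly.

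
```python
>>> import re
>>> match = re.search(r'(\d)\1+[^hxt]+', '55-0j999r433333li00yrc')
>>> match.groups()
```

('5',)

`\1` is not a pattern — it's the concrete string captured by group 1, re-applied verbatim.
`re.search` scans for the first position where the pattern succeeds.
The match spans [0:22] → '55-0j999r433333li00yrc'.
Captured: group 1 = '5'.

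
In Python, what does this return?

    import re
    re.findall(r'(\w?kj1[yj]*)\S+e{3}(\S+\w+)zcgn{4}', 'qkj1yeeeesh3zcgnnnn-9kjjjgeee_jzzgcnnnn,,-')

[('qkj1y', 'sh3')]

With 2 capturing groups, `findall` returns a 2-tuple per match.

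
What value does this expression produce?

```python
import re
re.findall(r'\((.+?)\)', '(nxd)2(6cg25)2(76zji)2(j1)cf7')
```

A `+?`/`*?`/`{m,n}?` starts at its minimum and grows only as far as needed for what follows to match.
`findall` collects group 1 from each match (4 total).

['nxd', '6cg25', '76zji', 'j1']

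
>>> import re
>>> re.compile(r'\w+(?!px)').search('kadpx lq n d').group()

'kadpx'

`(?!…)`/`(?<!…)` only lets a position through if the neighbouring text does NOT match; no characters are consumed.
`search` walks the string left to right and returns the first match it finds.
The match spans [0:5] → 'kadpx'.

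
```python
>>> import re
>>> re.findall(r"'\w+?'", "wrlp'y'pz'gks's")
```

With no groups in the pattern, `findall` gives back each whole match — 2 here.

["'y'", "'gks'"]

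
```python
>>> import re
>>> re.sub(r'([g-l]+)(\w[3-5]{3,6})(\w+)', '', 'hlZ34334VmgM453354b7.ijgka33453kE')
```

This matches one or more of a character in [g-l] (captured); then a word character, then 3 to 6 of a character in [3-5] (captured); then one or more of a word character (captured).
Matches: at [0:20] → 'hlZ34334VmgM453354b7'; at [21:33] → 'ijgka33453kE'.
Every occurrence is swapped for ''.

'.'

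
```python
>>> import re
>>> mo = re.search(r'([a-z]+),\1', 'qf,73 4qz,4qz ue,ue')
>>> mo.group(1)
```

'ue'

After group 1 captures some text, `\1` only succeeds where that same text appears again.
Unlike `match`, `search` isn't anchored — it looks for the pattern anywhere in the string.
The match spans [14:19] → 'ue,ue'.
Captured: group 1 = 'ue'.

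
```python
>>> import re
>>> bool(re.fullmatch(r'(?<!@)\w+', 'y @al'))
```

Because the assertion is negative and zero-width, positions next to the forbidden text are skipped.
For `fullmatch`, every character of the input must be accounted for by the pattern.
Here the pattern can't cover the whole string, so the call returns None, and `bool(None)` is False.

False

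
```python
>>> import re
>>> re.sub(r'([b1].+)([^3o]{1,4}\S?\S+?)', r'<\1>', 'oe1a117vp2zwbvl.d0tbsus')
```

'oe<1a117vp2zwbvl.d0tbs>'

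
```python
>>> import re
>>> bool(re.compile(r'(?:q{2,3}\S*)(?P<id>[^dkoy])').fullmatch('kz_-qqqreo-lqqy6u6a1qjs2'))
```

False

Pattern: 2 to 3 of a literal 'q', then zero or more of a non-whitespace character (non-capturing group); then any character except [dkoy] (captured as 'id').
`re.fullmatch` is like wrapping the pattern in `^…$` (in single-line mode).
Here the pattern can't cover the whole string, so the call returns None, and `bool(None)` is False.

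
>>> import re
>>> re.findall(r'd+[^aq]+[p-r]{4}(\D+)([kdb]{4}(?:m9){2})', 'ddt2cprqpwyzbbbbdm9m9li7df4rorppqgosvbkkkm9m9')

[('wyzb', 'bbbdm9m9'), ('gosv', 'bkkkm9m9')]

Pattern: one or more of the literal 'd', then one or more of any character except [aq], then exactly 4 of a character in [p-r]; then one or more of a non-digit (captured); then exactly 4 of one of [kdb], then the literal 'm9' repeated 2 times (captured).
Multiple groups make `findall` return tuples — one 2-tuple for each match.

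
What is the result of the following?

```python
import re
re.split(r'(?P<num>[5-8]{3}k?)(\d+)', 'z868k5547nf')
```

['z', '868k', '5547', 'nf']

The pattern matches exactly 3 of a character in [5-8], then optionally a literal 'k' (captured as 'num'); then one or more of a digit (captured).
`re.split` interleaves the captured-group text with the surrounding fragments.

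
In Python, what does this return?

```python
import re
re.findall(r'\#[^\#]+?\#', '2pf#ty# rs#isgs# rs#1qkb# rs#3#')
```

Matches: at [3:7] → '#ty#'; at [10:16] → '#isgs#'; at [19:25] → '#1qkb#'; at [28:31] → '#3#'.
No capturing groups, so `findall` returns the 4 full match strings.

['#ty#', '#isgs#', '#1qkb#', '#3#']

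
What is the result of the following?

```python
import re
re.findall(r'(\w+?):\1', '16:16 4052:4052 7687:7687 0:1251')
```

['16', '4052', '7687']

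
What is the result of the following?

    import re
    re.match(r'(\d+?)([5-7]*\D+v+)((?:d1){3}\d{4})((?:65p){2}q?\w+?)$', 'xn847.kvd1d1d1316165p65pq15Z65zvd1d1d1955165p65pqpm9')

None

Pattern: one or more of a digit (lazy) (captured); then zero or more of a character in [5-7], then one or more of a non-digit, then one or more of a literal 'v' (captured); then the literal 'd1' repeated 3 times, then exactly 4 of a digit (captured); then the literal '65p' repeated 2 times, then optionally a literal 'q', then one or more of a word character (lazy) (captured); then anchored at the end.
`re.match` won't scan ahead — the pattern has to work from the very first character.
Here the pattern fails at index 0, so the call returns None.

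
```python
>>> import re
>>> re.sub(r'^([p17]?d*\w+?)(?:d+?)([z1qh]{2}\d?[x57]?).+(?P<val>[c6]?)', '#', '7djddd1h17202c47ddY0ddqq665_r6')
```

This matches anchored at the start of the string; then optionally one of [p17], then zero or more of the literal 'd', then one or more of a word character (lazy) (captured); then one or more of a literal 'd' (lazy) (non-capturing group); then exactly 2 of one of [z1qh], then optionally a digit, then optionally one of [x57] (captured); then one or more of any character; then optionally one of [c6] (captured as 'val').
Each match is replaced by '#'.

'#'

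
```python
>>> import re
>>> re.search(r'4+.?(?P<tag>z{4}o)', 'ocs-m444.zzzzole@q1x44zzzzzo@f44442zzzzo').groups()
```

This matches one or more of a literal '4'; then optionally any character; then exactly 4 of the literal 'z', then the literal 'o' (captured as 'tag').
`re.search` tries every starting position until one works.
The match spans [5:14] → '444.zzzzo'.
Captured: group 1 = 'zzzzo'.

('zzzzo',)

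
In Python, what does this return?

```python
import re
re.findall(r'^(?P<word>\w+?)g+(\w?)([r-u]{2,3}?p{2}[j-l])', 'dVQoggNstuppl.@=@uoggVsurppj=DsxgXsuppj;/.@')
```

[('dVQo', 'N', 'stuppl')]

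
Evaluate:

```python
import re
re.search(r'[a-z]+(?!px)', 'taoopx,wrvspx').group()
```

`(?!…)`/`(?<!…)` only lets a position through if the neighbouring text does NOT match; no characters are consumed.
The match spans [0:6] → 'taoopx'.

'taoopx'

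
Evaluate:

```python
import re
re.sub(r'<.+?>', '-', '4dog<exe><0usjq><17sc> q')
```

A non-greedy quantifier consumes as few characters as it can — just enough that the remainder of the pattern still matches from where it stops; whatever follows it matches normally.
Matches: at [4:9] → '<exe>'; at [9:16] → '<0usjq>'; at [16:22] → '<17sc>'.
Every occurrence is swapped for '-'.

'4dog--- q'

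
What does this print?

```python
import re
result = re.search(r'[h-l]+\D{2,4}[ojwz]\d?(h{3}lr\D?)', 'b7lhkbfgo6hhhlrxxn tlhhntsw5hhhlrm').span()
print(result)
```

The match spans [2:16] → 'lhkbfgo6hhhlrx'.

(2, 16)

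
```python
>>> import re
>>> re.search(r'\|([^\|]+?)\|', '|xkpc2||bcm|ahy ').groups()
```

`search` walks the string left to right and returns the first match it finds.
The match spans [0:7] → '|xkpc2|'.
Captured: group 1 = 'xkpc2'.

('xkpc2',)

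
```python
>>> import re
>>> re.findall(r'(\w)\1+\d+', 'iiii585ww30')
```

['i', 'w']

`\1` has to match the exact text group 1 already captured.
Because there's exactly one group, `findall` drops the full match and keeps group 1 from each hit.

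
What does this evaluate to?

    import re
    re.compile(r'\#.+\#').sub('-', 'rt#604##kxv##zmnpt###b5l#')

'rt-'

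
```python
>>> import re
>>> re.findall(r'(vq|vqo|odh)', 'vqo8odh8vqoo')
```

['vq', 'odh', 'vq']

Alternation tries branches left to right and keeps the first one that lets the overall match succeed at that position.
With a single group, `findall` returns only what that group captured — 3 items.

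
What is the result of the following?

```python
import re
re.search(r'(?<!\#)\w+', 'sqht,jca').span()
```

(0, 4)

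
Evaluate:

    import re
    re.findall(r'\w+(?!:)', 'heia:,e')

['hei', 'e']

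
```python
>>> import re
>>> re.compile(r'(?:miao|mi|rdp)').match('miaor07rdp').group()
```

With `match`, the pattern is implicitly anchored at the beginning.
The match spans [0:4] → 'miao'.

'miao'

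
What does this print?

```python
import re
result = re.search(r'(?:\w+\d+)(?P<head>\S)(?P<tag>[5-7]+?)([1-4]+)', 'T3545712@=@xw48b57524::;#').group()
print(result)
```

This matches one or more of a word character, then one or more of a digit (non-capturing group); then a non-whitespace character (captured as 'head'); then one or more of a character in [5-7] (lazy) (captured as 'tag'); then one or more of a character in [1-4] (captured).
`search` walks the string left to right and returns the first match it finds.
The match spans [0:8] → 'T3545712'.
Captured: group 1 = '5', group 2 = '7', group 3 = '12'.

T3545712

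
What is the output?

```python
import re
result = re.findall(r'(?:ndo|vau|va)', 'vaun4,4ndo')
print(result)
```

['vau', 'ndo']

The regex engine tests alternatives in the order written; an earlier branch that matches wins even if a later one would match more.
No capturing groups, so `findall` returns the 2 full match strings.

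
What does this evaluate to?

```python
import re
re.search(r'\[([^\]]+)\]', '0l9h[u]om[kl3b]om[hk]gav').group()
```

'[u]'

`re.search` scans for the first position where the pattern succeeds.
The match spans [4:7] → '[u]'.
Captured: group 1 = 'u'.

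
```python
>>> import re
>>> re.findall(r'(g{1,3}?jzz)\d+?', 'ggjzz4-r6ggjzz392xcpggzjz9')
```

['ggjzz', 'ggjzz']

This matches 1 to 3 of the literal 'g' (lazy), then the literal 'jzz' (captured); then one or more of a digit (lazy).
`findall` collects group 1 from each match (2 total).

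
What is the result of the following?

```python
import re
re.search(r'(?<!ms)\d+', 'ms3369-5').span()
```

(3, 6)

Because the assertion is negative and zero-width, positions next to the forbidden text are skipped.
The match spans [3:6] → '369'.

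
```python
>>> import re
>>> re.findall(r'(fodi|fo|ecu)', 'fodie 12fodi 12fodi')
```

Alternation isn't longest-match — the leftmost alternative that fits at this position is chosen.
Matches: at [0:4] match 'fodi', group 1 = 'fodi'; at [8:12] match 'fodi', group 1 = 'fodi'; at [15:19] match 'fodi', group 1 = 'fodi'.
Because there's exactly one group, `findall` drops the full match and keeps group 1 from each hit.

['fodi', 'fodi', 'fodi']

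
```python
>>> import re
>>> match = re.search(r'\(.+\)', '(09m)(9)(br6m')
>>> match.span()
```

(0, 8)

The match spans [0:8] → '(09m)(9)'.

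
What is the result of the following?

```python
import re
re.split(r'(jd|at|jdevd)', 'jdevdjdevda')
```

`|` is ordered: at each position the engine commits to the first alternative that works.
Matches to split on: at [0:2] → 'jd'; at [5:7] → 'jd'.
The group in the pattern means `split` returns the separators' captures alongside the pieces.

['', 'jd', 'evd', 'jd', 'evda']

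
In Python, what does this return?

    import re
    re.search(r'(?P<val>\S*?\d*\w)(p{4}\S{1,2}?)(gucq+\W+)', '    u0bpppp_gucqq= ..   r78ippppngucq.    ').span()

Pattern: zero or more of a non-whitespace character (lazy), then zero or more of a digit, then a word character (captured as 'val'); then exactly 4 of a literal 'p', then 1 to 2 of a non-whitespace character (lazy) (captured); then the literal 'guc', then one or more of the literal 'q', then one or more of a non-word character (captured).
Unlike `match`, `search` isn't anchored — it looks for the pattern anywhere in the string.
The match spans [4:24] → 'u0bpppp_gucqq= ..   '.
Captured: group 1 = 'u0b', group 2 = 'pppp_', group 3 = 'gucqq= ..   '.

(4, 24)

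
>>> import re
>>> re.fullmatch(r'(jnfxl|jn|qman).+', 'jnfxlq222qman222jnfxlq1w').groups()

The match spans [0:24] → 'jnfxlq222qman222jnfxlq1w'.
Captured: group 1 = 'jnfxl'.

('jnfxl',)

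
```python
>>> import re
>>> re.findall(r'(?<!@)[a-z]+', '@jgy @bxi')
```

['gy', 'xi']

The negative lookaround is zero-width — it rules out positions where the adjacent text would match, without consuming anything.
With no groups in the pattern, `findall` gives back each whole match — 2 here.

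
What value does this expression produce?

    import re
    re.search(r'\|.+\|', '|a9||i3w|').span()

The match spans [0:9] → '|a9||i3w|'.

(0, 9)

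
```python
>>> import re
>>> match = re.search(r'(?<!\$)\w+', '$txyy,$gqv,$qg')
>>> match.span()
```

Because the assertion is negative and zero-width, positions next to the forbidden text are skipped.
The match spans [2:5] → 'xyy'.

(2, 5)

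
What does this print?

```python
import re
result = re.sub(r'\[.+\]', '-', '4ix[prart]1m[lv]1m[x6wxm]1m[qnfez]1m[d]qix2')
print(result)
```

Matches: at [3:39] → '[prart]1m[lv]1m[x6wxm]1m[qnfez]1m[d]'.
Every occurrence is swapped for '-'.

4ix-qix2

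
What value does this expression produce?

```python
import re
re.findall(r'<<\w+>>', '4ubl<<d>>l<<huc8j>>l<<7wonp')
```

No capturing groups, so `findall` returns the 2 full match strings.

['<<d>>', '<<huc8j>>']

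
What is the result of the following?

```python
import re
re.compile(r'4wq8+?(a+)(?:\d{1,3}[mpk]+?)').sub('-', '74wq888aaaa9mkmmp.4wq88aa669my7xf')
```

This matches the literal '4wq', then one or more of the literal '8' (lazy); then one or more of a literal 'a' (captured); then 1 to 3 of a digit, then one or more of one of [mpk] (lazy) (non-capturing group).
Each match is replaced by '-'.

'7-kmmp.-y7xf'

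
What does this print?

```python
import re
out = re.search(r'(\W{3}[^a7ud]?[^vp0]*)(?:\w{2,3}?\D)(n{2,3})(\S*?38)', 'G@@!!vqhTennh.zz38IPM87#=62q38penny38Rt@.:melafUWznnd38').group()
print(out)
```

The `?` after the quantifier makes it lazy — it takes as little as possible before letting the rest of the pattern try.
The match spans [2:37] → '@!!vqhTennh.zz38IPM87#=62q38penny38'.

@!!vqhTennh.zz38IPM87#=62q38penny38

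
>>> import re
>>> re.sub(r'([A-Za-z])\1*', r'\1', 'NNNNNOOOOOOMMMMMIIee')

'NOMIe'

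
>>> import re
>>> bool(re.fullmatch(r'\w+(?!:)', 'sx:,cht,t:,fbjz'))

False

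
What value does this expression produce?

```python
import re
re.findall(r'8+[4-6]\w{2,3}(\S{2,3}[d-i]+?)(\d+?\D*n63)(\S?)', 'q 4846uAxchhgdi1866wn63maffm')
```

[('xchhgdi', '1866wn63', 'm')]

This matches one or more of the literal '8', then a character in [4-6], then 2 to 3 of a word character; then 2 to 3 of a non-whitespace character, then one or more of a character in [d-i] (lazy) (captured); then one or more of a digit (lazy), then zero or more of a non-digit, then the literal 'n63' (captured); then optionally a non-whitespace character (captured).
With 3 capturing groups, `findall` returns a 3-tuple per match.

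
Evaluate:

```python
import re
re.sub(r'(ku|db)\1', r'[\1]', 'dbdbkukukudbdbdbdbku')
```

'[db][ku]ku[db][db]ku'

A backreference is literal: `\1` must see the identical characters the first group matched.
Matches: at [0:4] → 'dbdb'; at [4:8] → 'kuku'; at [10:14] → 'dbdb'; at [14:18] → 'dbdb'.
Each match is replaced using the text its own group 1 captured.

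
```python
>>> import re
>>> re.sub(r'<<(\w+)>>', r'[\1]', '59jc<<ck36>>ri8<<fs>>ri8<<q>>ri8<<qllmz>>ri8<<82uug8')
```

Matches: at [4:12] → '<<ck36>>'; at [15:21] → '<<fs>>'; at [24:29] → '<<q>>'; at [32:41] → '<<qllmz>>'.
The replacement refers to a captured group, so each match is rewritten using its own captured text.

'59jc[ck36]ri8[fs]ri8[q]ri8[qllmz]ri8<<82uug8'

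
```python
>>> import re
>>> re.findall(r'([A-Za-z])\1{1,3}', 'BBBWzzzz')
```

['B', 'z']

`\1` is not a pattern — it's the concrete string captured by group 1, re-applied verbatim.
Walking the string: at [0:3] match 'BBB', group 1 = 'B'; at [4:8] match 'zzzz', group 1 = 'z'.
With a single group, `findall` returns only what that group captured — 2 items.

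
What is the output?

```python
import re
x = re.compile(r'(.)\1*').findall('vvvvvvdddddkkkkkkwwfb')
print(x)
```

`\1` is not a pattern — it's the concrete string captured by group 1, re-applied verbatim.
`findall` collects group 1 from each match (6 total).

['v', 'd', 'k', 'w', 'f', 'b']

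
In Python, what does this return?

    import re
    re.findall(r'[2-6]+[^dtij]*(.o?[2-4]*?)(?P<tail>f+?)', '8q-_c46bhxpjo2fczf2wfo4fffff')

Pattern: one or more of a character in [2-6], then zero or more of any character except [dtij]; then any character, then optionally the literal 'o', then zero or more of a character in [2-4] (lazy) (captured); then one or more of a literal 'f' (lazy) (captured as 'tail').
Multiple groups make `findall` return tuples — one 2-tuple for each match.

[('jo2', 'f'), ('f', 'f')]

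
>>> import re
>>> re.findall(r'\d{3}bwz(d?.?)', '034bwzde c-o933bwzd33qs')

Pattern: exactly 3 of a digit, then the literal 'bwz'; then optionally a literal 'd', then optionally any character (captured).
Because there's exactly one group, `findall` drops the full match and keeps group 1 from each hit.

['de', 'd3']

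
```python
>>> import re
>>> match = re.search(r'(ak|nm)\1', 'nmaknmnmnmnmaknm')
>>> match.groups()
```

('nm',)

`\1` is not a pattern — it's the concrete string captured by group 1, re-applied verbatim.
`re.search` tries every starting position until one works.
The match spans [4:8] → 'nmnm'.
Captured: group 1 = 'nm'.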